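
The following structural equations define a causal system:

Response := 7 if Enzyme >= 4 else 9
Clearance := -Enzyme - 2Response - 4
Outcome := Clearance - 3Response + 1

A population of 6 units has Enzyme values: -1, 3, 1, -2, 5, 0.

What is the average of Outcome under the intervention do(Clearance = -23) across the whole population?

-48

The intervention sets Clearance=-23 in all 6 units regardless of Enzyme. Recomputing Outcome per unit gives -49, -49, -49, -49, -43, -49; average -48.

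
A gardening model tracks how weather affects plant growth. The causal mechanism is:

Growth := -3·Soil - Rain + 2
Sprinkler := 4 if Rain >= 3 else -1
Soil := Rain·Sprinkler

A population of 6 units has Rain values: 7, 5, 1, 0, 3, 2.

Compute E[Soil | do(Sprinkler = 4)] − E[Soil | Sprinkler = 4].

Under do(Sprinkler=4), Sprinkler's equation is replaced by Sprinkler=4 for every unit. Per-unit Soil: 28, 20, 4, 0, 12, 8. Mean = 12.
Observing Sprinkler=4 restricts to units where Sprinkler's equation naturally yields 4: Rain ∈ {7, 5, 3}. In that subpopulation Soil = 28, 20, 12, mean 20.
Difference = 12 − 20 = -8.

-8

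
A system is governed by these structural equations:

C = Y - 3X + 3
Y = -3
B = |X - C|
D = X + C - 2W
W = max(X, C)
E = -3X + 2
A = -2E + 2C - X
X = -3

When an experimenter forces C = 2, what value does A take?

-15

Under do(C=2), the mechanism C = Y - 3X + 3 is discarded; C is fixed at 2.
E = -3X + 2  [with X=-3]  = 11
A = -2E + 2C - X  [with E=11, C=2, X=-3]  = -15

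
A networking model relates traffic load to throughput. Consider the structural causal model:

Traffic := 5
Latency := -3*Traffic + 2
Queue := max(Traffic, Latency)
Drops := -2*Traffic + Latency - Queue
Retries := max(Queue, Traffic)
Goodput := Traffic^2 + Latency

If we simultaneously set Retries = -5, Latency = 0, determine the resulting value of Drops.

-15

Setting Retries = -5, Latency = 0 by intervention discards those variables' equations.
Queue = max(Traffic, Latency)  [with Traffic=5, Latency=0]  = 5
Drops = -2*Traffic + Latency - Queue  [with Traffic=5, Latency=0, Queue=5]  = -15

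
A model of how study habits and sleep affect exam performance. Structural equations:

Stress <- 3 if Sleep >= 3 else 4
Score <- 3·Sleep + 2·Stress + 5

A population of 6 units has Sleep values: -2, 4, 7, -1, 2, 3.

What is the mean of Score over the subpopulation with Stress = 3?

Conditioning on Stress=3 selects the 3 unit(s) with Sleep ∈ {4, 7, 3}. Their Score values: 23, 32, 20. Mean = 25.

25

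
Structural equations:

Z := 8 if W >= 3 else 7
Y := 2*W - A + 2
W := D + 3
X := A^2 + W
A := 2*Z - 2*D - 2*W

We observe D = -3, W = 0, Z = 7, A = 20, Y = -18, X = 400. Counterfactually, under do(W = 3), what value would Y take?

-8

do(W=3) replaces the equation W := D + 3 with the constant W = 3.
Z = 8 if W >= 3 else 7  [with W=3]  = 8
A = 2*Z - 2*D - 2*W  [with Z=8, D=-3, W=3]  = 16
Y = 2*W - A + 2  [with W=3, A=16]  = -8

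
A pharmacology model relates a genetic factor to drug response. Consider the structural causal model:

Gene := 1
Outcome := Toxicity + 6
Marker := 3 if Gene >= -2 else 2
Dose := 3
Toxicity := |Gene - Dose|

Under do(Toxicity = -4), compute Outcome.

2

Intervening sets Toxicity = -4 and removes its equation (Toxicity := |Gene - Dose|).
Outcome = Toxicity + 6  [with Toxicity=-4]  = 2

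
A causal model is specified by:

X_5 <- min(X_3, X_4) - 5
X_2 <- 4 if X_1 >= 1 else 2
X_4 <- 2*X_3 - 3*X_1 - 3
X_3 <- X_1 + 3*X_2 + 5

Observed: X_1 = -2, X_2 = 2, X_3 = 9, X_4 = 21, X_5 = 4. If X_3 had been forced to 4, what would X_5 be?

-1

do(X_3=4) replaces the equation X_3 <- X_1 + 3*X_2 + 5 with the constant X_3 = 4.
X_4 = 2*X_3 - 3*X_1 - 3  [with X_3=4, X_1=-2]  = 11
X_5 = min(X_3, X_4) - 5  [with X_3=4, X_4=11]  = -1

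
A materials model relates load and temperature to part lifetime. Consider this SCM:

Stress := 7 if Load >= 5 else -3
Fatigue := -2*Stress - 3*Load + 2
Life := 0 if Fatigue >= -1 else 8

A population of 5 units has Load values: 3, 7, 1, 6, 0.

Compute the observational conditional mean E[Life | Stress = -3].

Observing Stress=-3 restricts to units where Stress's equation naturally yields -3: Load ∈ {3, 1, 0}. In that subpopulation Life = 0, 0, 0, mean 0.

0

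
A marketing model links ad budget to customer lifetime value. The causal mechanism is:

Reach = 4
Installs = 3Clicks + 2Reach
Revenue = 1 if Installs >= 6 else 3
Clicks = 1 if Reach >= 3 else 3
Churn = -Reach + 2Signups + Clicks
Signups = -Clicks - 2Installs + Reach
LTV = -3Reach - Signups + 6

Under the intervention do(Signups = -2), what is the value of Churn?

Intervening sets Signups = -2 and removes its equation (Signups = -Clicks - 2Installs + Reach).
Clicks = 1 if Reach >= 3 else 3  [with Reach=4]  = 1
Churn = -Reach + 2Signups + Clicks  [with Reach=4, Signups=-2, Clicks=1]  = -7

-7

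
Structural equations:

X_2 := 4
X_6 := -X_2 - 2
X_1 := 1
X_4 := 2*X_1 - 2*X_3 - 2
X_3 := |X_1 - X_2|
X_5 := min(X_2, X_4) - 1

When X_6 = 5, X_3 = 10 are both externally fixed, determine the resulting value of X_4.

Under do(X_6 = 5, X_3 = 10), each intervened variable's structural equation is replaced by its fixed value.
X_4 = 2*X_1 - 2*X_3 - 2  [with X_1=1, X_3=10]  = -20

-20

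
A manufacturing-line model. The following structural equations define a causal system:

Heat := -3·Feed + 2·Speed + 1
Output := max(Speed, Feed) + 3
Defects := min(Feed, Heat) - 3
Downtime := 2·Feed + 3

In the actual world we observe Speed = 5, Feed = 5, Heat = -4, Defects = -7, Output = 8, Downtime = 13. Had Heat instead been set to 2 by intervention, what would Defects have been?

-1

The intervention breaks the incoming arrows to Heat: Heat := -3·Feed + 2·Speed + 1 no longer applies, and Heat = 2.
Defects = min(Feed, Heat) - 3  [with Feed=5, Heat=2]  = -1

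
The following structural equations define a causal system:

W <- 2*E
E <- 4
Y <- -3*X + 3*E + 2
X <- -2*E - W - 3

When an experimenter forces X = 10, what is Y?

-16

The intervention breaks the incoming arrows to X: X <- -2*E - W - 3 no longer applies, and X = 10.
Y = -3*X + 3*E + 2  [with X=10, E=4]  = -16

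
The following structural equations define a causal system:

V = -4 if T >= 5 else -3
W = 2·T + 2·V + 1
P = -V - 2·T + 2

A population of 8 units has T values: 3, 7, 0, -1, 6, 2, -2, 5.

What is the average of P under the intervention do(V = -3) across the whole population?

0

do(V=-3) breaks V's dependence on T. With V=-3 fixed, P across the units is -1, -9, 5, 7, -7, 1, 9, -5, mean 0.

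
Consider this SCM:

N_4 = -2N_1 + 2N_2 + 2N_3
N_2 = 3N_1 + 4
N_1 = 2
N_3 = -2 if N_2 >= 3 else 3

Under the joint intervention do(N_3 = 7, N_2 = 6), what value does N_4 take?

22

The joint intervention fixes N_3 = 7, N_2 = 6, removing each variable's own equation.
N_4 = -2N_1 + 2N_2 + 2N_3  [with N_1=2, N_2=6, N_3=7]  = 22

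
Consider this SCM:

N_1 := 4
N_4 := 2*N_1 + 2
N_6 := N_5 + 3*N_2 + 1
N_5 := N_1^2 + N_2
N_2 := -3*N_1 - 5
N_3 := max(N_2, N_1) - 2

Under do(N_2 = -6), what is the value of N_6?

-7

Under do(N_2=-6), the mechanism N_2 := -3*N_1 - 5 is discarded; N_2 is fixed at -6.
N_5 = N_1^2 + N_2  [with N_1=4, N_2=-6]  = 10
N_6 = N_5 + 3*N_2 + 1  [with N_5=10, N_2=-6]  = -7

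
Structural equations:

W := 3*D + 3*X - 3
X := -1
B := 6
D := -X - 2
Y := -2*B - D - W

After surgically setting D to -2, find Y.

do(D=-2) replaces the equation D := -X - 2 with the constant D = -2.
W = 3*D + 3*X - 3  [with D=-2, X=-1]  = -12
Y = -2*B - D - W  [with B=6, D=-2, W=-12]  = 2

2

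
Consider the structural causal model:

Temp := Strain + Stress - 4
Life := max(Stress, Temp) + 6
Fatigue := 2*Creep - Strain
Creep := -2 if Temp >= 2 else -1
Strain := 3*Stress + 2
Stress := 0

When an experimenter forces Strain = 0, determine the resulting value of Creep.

Under do(Strain=0), the mechanism Strain := 3*Stress + 2 is discarded; Strain is fixed at 0.
Temp = Strain + Stress - 4  [with Strain=0, Stress=0]  = -4
Creep = -2 if Temp >= 2 else -1  [with Temp=-4]  = -1

-1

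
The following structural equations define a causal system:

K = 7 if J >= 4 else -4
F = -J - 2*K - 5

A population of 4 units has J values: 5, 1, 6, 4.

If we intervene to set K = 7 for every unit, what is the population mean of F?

Every unit gets K=7 under the intervention. F values become -24, -20, -25, -23; E[F|do(K=7)] = -23.

-23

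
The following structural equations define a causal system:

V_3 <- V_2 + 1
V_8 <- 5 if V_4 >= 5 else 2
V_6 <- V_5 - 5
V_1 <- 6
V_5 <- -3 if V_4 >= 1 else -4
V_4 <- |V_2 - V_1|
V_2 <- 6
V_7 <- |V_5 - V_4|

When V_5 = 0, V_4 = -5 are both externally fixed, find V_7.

Setting V_5 = 0, V_4 = -5 by intervention discards those variables' equations.
V_7 = |V_5 - V_4|  [with V_5=0, V_4=-5]  = 5

5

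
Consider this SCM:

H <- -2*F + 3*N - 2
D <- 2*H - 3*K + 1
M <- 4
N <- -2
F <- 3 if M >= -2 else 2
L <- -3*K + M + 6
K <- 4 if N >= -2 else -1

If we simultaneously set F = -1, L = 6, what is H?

-6

Setting F = -1, L = 6 by intervention discards those variables' equations.
H = -2*F + 3*N - 2  [with F=-1, N=-2]  = -6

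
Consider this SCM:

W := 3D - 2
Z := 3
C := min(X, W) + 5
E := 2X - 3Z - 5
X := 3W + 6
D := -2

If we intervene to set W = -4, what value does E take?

The intervention breaks the incoming arrows to W: W := 3D - 2 no longer applies, and W = -4.
X = 3W + 6  [with W=-4]  = -6
E = 2X - 3Z - 5  [with X=-6, Z=3]  = -26

-26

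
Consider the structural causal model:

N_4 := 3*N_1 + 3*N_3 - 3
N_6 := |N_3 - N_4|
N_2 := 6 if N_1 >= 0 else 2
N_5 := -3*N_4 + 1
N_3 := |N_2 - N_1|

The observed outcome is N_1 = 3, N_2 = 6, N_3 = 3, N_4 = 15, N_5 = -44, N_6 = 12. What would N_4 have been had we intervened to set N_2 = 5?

Under do(N_2=5), the mechanism N_2 := 6 if N_1 >= 0 else 2 is discarded; N_2 is fixed at 5.
N_3 = |N_2 - N_1|  [with N_2=5, N_1=3]  = 2
N_4 = 3*N_1 + 3*N_3 - 3  [with N_1=3, N_3=2]  = 12

12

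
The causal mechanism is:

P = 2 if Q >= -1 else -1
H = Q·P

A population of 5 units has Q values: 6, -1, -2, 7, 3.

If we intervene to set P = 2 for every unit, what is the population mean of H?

The intervention sets P=2 in all 5 units regardless of Q. Recomputing H per unit gives 12, -2, -4, 14, 6; average 5.2.

5.2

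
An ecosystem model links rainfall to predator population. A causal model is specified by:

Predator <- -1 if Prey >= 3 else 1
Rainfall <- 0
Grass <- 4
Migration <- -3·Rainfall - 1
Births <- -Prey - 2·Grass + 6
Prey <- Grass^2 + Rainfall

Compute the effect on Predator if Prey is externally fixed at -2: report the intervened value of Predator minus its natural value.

2

The intervention breaks the incoming arrows to Prey: Prey <- Grass^2 + Rainfall no longer applies, and Prey = -2.
Predator = -1 if Prey >= 3 else 1  [with Prey=-2]  = 1
Without intervention: Prey = Grass^2 + Rainfall  [with Grass=4, Rainfall=0]  = 16; Predator = -1 if Prey >= 3 else 1  [with Prey=16]  = -1.
Change = 1 − (-1) = 2.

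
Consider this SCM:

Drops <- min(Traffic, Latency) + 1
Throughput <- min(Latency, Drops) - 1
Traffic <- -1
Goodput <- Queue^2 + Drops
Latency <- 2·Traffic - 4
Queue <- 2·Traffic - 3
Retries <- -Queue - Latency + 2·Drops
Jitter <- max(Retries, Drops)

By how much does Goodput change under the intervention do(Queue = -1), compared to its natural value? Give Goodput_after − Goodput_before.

The intervention breaks the incoming arrows to Queue: Queue <- 2·Traffic - 3 no longer applies, and Queue = -1.
Latency = 2·Traffic - 4  [with Traffic=-1]  = -6
Drops = min(Traffic, Latency) + 1  [with Traffic=-1, Latency=-6]  = -5
Goodput = Queue^2 + Drops  [with Queue=-1, Drops=-5]  = -4
Without intervention: Latency = 2·Traffic - 4  [with Traffic=-1]  = -6; Queue = 2·Traffic - 3  [with Traffic=-1]  = -5; Drops = min(Traffic, Latency) + 1  [with Traffic=-1, Latency=-6]  = -5; Goodput = Queue^2 + Drops  [with Queue=-5, Drops=-5]  = 20.
Change = -4 − 20 = -24.

-24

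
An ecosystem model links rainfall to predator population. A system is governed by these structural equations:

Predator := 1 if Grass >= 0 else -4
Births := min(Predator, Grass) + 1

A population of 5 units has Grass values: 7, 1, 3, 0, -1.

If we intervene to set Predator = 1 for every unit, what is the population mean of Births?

1.4

Under do(Predator=1), Predator's equation is replaced by Predator=1 for every unit. Per-unit Births: 2, 2, 2, 1, 0. Mean = 1.4.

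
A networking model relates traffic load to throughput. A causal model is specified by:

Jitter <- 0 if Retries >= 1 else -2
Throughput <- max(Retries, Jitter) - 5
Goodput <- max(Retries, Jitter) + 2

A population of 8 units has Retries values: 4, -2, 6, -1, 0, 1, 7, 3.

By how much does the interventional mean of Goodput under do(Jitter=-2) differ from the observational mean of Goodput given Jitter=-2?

Every unit gets Jitter=-2 under the intervention. Goodput values become 6, 0, 8, 1, 2, 3, 9, 5; E[Goodput|do(Jitter=-2)] = 4.25.
E[Goodput|Jitter=-2] averages over only the 3 units with Jitter=-2 (Retries = -2, -1, 0): Goodput = 0, 1, 2, mean 1.
Difference = 4.25 − 1 = 3.25.

3.25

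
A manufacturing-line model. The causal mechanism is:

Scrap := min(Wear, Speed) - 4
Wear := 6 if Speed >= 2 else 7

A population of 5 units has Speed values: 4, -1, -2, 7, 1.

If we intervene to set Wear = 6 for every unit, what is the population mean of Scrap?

-2.4

do(Wear=6) breaks Wear's dependence on Speed. With Wear=6 fixed, Scrap across the units is 0, -5, -6, 2, -3, mean -2.4.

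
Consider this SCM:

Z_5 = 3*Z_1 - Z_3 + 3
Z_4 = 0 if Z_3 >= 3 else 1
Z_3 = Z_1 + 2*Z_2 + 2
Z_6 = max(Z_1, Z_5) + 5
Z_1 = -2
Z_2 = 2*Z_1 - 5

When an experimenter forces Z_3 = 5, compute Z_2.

-9

Under do(Z_3=5), the mechanism Z_3 = Z_1 + 2*Z_2 + 2 is discarded; Z_3 is fixed at 5.
Since Z_2 is not a descendant of the intervened variable, it is unaffected.
Z_2 = 2*Z_1 - 5  [with Z_1=-2]  = -9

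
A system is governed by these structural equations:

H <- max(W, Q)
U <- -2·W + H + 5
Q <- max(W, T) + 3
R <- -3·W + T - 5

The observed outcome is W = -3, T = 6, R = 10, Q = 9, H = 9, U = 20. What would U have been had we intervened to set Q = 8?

19

Under do(Q=8), the mechanism Q <- max(W, T) + 3 is discarded; Q is fixed at 8.
H = max(W, Q)  [with W=-3, Q=8]  = 8
U = -2·W + H + 5  [with W=-3, H=8]  = 19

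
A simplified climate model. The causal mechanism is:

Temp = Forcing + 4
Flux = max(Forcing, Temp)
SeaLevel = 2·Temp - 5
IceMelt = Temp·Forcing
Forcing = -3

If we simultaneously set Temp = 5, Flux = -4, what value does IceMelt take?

-15

Under do(Temp = 5, Flux = -4), each intervened variable's structural equation is replaced by its fixed value.
IceMelt = Temp·Forcing  [with Temp=5, Forcing=-3]  = -15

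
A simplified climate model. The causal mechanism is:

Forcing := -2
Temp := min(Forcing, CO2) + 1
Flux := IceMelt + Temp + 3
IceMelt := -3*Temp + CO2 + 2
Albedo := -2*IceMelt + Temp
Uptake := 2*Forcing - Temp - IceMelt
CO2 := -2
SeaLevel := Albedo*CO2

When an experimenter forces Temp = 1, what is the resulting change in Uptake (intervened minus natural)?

4

The intervention breaks the incoming arrows to Temp: Temp := min(Forcing, CO2) + 1 no longer applies, and Temp = 1.
IceMelt = -3*Temp + CO2 + 2  [with Temp=1, CO2=-2]  = -3
Uptake = 2*Forcing - Temp - IceMelt  [with Forcing=-2, Temp=1, IceMelt=-3]  = -2
Without intervention: Temp = min(Forcing, CO2) + 1  [with Forcing=-2, CO2=-2]  = -1; IceMelt = -3*Temp + CO2 + 2  [with Temp=-1, CO2=-2]  = 3; Uptake = 2*Forcing - Temp - IceMelt  [with Forcing=-2, Temp=-1, IceMelt=3]  = -6.
Change = -2 − (-6) = 4.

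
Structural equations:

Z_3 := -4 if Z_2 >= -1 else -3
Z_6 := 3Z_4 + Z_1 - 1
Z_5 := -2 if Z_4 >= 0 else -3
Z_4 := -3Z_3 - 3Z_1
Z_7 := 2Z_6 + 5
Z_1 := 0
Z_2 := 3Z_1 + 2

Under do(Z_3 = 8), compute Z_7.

-141

The intervention breaks the incoming arrows to Z_3: Z_3 := -4 if Z_2 >= -1 else -3 no longer applies, and Z_3 = 8.
Z_4 = -3Z_3 - 3Z_1  [with Z_3=8, Z_1=0]  = -24
Z_6 = 3Z_4 + Z_1 - 1  [with Z_4=-24, Z_1=0]  = -73
Z_7 = 2Z_6 + 5  [with Z_6=-73]  = -141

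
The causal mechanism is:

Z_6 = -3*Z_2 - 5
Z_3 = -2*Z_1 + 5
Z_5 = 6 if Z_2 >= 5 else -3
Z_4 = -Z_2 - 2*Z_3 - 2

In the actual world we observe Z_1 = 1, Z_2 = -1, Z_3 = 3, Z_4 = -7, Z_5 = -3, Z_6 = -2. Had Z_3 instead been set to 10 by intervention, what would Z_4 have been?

The intervention breaks the incoming arrows to Z_3: Z_3 = -2*Z_1 + 5 no longer applies, and Z_3 = 10.
Z_4 = -Z_2 - 2*Z_3 - 2  [with Z_2=-1, Z_3=10]  = -21

-21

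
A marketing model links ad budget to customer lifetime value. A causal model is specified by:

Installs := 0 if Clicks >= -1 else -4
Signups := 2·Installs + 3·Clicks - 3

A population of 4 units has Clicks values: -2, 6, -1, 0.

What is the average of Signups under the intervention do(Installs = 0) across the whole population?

-0.75

The intervention sets Installs=0 in all 4 units regardless of Clicks. Recomputing Signups per unit gives -9, 15, -6, -3; average -0.75.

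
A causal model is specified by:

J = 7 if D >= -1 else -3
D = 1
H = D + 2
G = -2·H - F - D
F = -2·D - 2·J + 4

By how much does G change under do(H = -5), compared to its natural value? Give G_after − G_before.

do(H=-5) replaces the equation H = D + 2 with the constant H = -5.
J = 7 if D >= -1 else -3  [with D=1]  = 7
F = -2·D - 2·J + 4  [with D=1, J=7]  = -12
G = -2·H - F - D  [with H=-5, F=-12, D=1]  = 21
Without intervention: J = 7 if D >= -1 else -3  [with D=1]  = 7; H = D + 2  [with D=1]  = 3; F = -2·D - 2·J + 4  [with D=1, J=7]  = -12; G = -2·H - F - D  [with H=3, F=-12, D=1]  = 5.
Change = 21 − 5 = 16.

16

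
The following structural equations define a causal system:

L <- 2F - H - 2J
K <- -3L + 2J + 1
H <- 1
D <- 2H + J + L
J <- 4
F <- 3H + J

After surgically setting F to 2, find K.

The intervention breaks the incoming arrows to F: F <- 3H + J no longer applies, and F = 2.
L = 2F - H - 2J  [with F=2, H=1, J=4]  = -5
K = -3L + 2J + 1  [with L=-5, J=4]  = 24

24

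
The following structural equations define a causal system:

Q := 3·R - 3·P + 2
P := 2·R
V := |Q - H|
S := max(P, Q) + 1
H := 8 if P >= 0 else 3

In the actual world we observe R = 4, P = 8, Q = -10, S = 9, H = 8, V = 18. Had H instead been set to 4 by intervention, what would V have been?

The intervention breaks the incoming arrows to H: H := 8 if P >= 0 else 3 no longer applies, and H = 4.
P = 2·R  [with R=4]  = 8
Q = 3·R - 3·P + 2  [with R=4, P=8]  = -10
V = |Q - H|  [with Q=-10, H=4]  = 14

14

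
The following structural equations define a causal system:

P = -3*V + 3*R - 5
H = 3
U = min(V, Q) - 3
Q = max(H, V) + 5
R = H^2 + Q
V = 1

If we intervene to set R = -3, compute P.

Under do(R=-3), the mechanism R = H^2 + Q is discarded; R is fixed at -3.
P = -3*V + 3*R - 5  [with V=1, R=-3]  = -17

-17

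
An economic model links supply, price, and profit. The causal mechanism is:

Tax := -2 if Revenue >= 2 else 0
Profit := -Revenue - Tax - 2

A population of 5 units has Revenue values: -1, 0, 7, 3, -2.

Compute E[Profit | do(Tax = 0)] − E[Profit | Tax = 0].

-2.4

The intervention sets Tax=0 in all 5 units regardless of Revenue. Recomputing Profit per unit gives -1, -2, -9, -5, 0; average -3.4.
Conditioning on Tax=0 selects the 3 unit(s) with Revenue ∈ {-1, 0, -2}. Their Profit values: -1, -2, 0. Mean = -1.
Difference = -3.4 − (-1) = -2.4.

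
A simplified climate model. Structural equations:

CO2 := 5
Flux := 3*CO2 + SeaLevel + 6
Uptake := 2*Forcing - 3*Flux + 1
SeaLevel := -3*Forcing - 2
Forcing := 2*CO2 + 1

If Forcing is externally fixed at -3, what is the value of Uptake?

-89

do(Forcing=-3) replaces the equation Forcing := 2*CO2 + 1 with the constant Forcing = -3.
SeaLevel = -3*Forcing - 2  [with Forcing=-3]  = 7
Flux = 3*CO2 + SeaLevel + 6  [with CO2=5, SeaLevel=7]  = 28
Uptake = 2*Forcing - 3*Flux + 1  [with Forcing=-3, Flux=28]  = -89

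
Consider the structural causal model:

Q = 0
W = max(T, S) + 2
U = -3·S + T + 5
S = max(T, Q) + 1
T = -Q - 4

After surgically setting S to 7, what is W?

do(S=7) replaces the equation S = max(T, Q) + 1 with the constant S = 7.
T = -Q - 4  [with Q=0]  = -4
W = max(T, S) + 2  [with T=-4, S=7]  = 9

9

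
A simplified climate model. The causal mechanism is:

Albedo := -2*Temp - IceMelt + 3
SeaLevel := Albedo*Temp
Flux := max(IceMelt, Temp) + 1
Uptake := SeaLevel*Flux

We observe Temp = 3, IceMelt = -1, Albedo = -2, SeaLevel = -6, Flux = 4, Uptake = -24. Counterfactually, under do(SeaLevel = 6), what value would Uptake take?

Under do(SeaLevel=6), the mechanism SeaLevel := Albedo*Temp is discarded; SeaLevel is fixed at 6.
Flux = max(IceMelt, Temp) + 1  [with IceMelt=-1, Temp=3]  = 4
Uptake = SeaLevel*Flux  [with SeaLevel=6, Flux=4]  = 24

24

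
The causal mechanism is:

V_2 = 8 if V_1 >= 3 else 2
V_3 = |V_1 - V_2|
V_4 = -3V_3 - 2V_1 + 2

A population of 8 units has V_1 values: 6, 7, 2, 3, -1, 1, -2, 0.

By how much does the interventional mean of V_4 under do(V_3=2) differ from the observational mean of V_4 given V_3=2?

2

Under do(V_3=2), V_3's equation is replaced by V_3=2 for every unit. Per-unit V_4: -16, -18, -8, -10, -2, -6, 0, -4. Mean = -8.
Observing V_3=2 restricts to units where V_3's equation naturally yields 2: V_1 ∈ {6, 0}. In that subpopulation V_4 = -16, -4, mean -10.
Difference = -8 − (-10) = 2.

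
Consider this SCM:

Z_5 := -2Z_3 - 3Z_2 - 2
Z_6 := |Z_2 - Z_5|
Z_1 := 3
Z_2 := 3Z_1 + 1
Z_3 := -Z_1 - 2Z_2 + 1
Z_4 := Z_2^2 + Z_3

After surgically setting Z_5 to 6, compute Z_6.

The intervention breaks the incoming arrows to Z_5: Z_5 := -2Z_3 - 3Z_2 - 2 no longer applies, and Z_5 = 6.
Z_2 = 3Z_1 + 1  [with Z_1=3]  = 10
Z_6 = |Z_2 - Z_5|  [with Z_2=10, Z_5=6]  = 4

4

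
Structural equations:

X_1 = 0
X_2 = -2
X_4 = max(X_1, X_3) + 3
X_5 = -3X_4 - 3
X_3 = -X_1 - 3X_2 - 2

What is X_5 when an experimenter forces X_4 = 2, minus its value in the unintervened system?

15

Intervening sets X_4 = 2 and removes its equation (X_4 = max(X_1, X_3) + 3).
X_5 = -3X_4 - 3  [with X_4=2]  = -9
Without intervention: X_3 = -X_1 - 3X_2 - 2  [with X_1=0, X_2=-2]  = 4; X_4 = max(X_1, X_3) + 3  [with X_1=0, X_3=4]  = 7; X_5 = -3X_4 - 3  [with X_4=7]  = -24.
Change = -9 − (-24) = 15.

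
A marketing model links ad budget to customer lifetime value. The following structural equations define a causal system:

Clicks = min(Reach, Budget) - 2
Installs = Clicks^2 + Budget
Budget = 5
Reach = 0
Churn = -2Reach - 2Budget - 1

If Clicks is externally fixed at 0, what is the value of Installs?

The intervention breaks the incoming arrows to Clicks: Clicks = min(Reach, Budget) - 2 no longer applies, and Clicks = 0.
Installs = Clicks^2 + Budget  [with Clicks=0, Budget=5]  = 5

5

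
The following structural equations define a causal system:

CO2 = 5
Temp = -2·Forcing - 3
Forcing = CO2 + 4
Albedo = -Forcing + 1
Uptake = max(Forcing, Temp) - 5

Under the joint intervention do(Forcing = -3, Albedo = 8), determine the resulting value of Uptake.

Setting Forcing = -3, Albedo = 8 by intervention discards those variables' equations.
Temp = -2·Forcing - 3  [with Forcing=-3]  = 3
Uptake = max(Forcing, Temp) - 5  [with Forcing=-3, Temp=3]  = -2

-2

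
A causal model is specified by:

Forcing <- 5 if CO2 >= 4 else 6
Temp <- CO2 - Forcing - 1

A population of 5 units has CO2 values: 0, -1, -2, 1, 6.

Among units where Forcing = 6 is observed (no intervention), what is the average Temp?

-7.5

Observing Forcing=6 restricts to units where Forcing's equation naturally yields 6: CO2 ∈ {0, -1, -2, 1}. In that subpopulation Temp = -7, -8, -9, -6, mean -7.5.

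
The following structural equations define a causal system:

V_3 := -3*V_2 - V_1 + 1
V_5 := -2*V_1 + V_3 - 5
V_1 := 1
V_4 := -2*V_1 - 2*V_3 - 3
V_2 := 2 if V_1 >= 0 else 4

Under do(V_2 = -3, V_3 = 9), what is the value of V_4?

-23

Setting V_2 = -3, V_3 = 9 by intervention discards those variables' equations.
V_4 = -2*V_1 - 2*V_3 - 3  [with V_1=1, V_3=9]  = -23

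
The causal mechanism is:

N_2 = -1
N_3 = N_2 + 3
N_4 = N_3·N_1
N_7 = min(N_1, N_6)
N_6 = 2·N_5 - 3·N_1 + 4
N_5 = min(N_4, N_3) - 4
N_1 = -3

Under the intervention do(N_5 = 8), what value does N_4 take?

-6

The intervention breaks the incoming arrows to N_5: N_5 = min(N_4, N_3) - 4 no longer applies, and N_5 = 8.
Since N_4 is not a descendant of the intervened variable, it is unaffected.
N_3 = N_2 + 3  [with N_2=-1]  = 2
N_4 = N_3·N_1  [with N_3=2, N_1=-3]  = -6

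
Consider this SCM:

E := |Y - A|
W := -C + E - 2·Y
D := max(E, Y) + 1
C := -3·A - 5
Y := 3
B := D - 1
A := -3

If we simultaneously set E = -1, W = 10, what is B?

3

Under do(E = -1, W = 10), each intervened variable's structural equation is replaced by its fixed value.
D = max(E, Y) + 1  [with E=-1, Y=3]  = 4
B = D - 1  [with D=4]  = 3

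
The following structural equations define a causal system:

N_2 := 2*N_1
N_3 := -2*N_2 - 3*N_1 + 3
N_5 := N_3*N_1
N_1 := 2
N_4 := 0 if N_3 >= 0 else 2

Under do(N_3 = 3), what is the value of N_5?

do(N_3=3) replaces the equation N_3 := -2*N_2 - 3*N_1 + 3 with the constant N_3 = 3.
N_5 = N_3*N_1  [with N_3=3, N_1=2]  = 6

6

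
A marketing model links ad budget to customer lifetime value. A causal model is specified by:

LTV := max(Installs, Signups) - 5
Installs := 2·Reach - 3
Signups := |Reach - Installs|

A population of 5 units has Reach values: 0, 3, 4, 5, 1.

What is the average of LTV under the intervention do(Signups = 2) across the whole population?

-1.2

Every unit gets Signups=2 under the intervention. LTV values become -3, -2, 0, 2, -3; E[LTV|do(Signups=2)] = -1.2.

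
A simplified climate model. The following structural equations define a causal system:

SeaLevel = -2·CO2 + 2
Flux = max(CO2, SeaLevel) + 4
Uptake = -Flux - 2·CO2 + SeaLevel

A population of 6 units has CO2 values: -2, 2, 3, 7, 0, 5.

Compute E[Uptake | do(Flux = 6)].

Every unit gets Flux=6 under the intervention. Uptake values become 4, -12, -16, -32, -4, -24; E[Uptake|do(Flux=6)] = -14.

-14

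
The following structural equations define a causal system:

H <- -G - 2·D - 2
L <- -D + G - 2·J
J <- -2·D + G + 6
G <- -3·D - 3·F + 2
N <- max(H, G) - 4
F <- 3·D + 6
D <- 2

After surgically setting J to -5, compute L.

-32

Intervening sets J = -5 and removes its equation (J <- -2·D + G + 6).
F = 3·D + 6  [with D=2]  = 12
G = -3·D - 3·F + 2  [with D=2, F=12]  = -40
L = -D + G - 2·J  [with D=2, G=-40, J=-5]  = -32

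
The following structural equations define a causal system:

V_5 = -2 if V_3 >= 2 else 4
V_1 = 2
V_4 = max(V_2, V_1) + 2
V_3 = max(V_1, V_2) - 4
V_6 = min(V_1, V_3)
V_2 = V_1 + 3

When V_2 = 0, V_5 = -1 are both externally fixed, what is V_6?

Setting V_2 = 0, V_5 = -1 by intervention discards those variables' equations.
V_3 = max(V_1, V_2) - 4  [with V_1=2, V_2=0]  = -2
V_6 = min(V_1, V_3)  [with V_1=2, V_3=-2]  = -2

-2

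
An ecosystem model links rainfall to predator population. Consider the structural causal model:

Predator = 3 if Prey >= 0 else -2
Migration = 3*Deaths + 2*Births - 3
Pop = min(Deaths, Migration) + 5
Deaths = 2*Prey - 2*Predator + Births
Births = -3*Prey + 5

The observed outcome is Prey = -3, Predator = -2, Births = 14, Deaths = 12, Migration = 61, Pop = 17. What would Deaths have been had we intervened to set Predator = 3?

2

Under do(Predator=3), the mechanism Predator = 3 if Prey >= 0 else -2 is discarded; Predator is fixed at 3.
Births = -3*Prey + 5  [with Prey=-3]  = 14
Deaths = 2*Prey - 2*Predator + Births  [with Prey=-3, Predator=3, Births=14]  = 2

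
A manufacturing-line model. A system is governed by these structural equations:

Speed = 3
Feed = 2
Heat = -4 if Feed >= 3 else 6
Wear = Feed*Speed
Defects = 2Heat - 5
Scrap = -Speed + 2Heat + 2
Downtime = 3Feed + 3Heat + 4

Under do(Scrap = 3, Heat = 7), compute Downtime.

Under do(Scrap = 3, Heat = 7), each intervened variable's structural equation is replaced by its fixed value.
Downtime = 3Feed + 3Heat + 4  [with Feed=2, Heat=7]  = 31

31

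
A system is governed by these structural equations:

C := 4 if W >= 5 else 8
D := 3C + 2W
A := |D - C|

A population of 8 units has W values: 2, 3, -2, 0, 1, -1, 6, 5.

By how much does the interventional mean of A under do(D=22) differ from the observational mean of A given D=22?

-1

The intervention sets D=22 in all 8 units regardless of W. Recomputing A per unit gives 14, 14, 14, 14, 14, 14, 18, 18; average 15.
Observing D=22 restricts to units where D's equation naturally yields 22: W ∈ {-1, 5}. In that subpopulation A = 14, 18, mean 16.
Difference = 15 − 16 = -1.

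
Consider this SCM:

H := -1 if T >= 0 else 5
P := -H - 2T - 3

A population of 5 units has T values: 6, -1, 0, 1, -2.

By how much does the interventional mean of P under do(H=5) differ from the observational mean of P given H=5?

do(H=5) breaks H's dependence on T. With H=5 fixed, P across the units is -20, -6, -8, -10, -4, mean -9.6.
Conditioning on H=5 selects the 2 unit(s) with T ∈ {-1, -2}. Their P values: -6, -4. Mean = -5.
Difference = -9.6 − (-5) = -4.6.

-4.6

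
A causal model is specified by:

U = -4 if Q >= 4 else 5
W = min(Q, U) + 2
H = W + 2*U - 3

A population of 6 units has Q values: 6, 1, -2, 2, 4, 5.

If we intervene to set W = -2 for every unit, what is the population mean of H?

-4

do(W=-2) breaks W's dependence on Q. With W=-2 fixed, H across the units is -13, 5, 5, 5, -13, -13, mean -4.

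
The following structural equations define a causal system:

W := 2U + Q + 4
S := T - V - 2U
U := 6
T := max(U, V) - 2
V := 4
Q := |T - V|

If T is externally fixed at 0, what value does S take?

do(T=0) replaces the equation T := max(U, V) - 2 with the constant T = 0.
S = T - V - 2U  [with T=0, V=4, U=6]  = -16

-16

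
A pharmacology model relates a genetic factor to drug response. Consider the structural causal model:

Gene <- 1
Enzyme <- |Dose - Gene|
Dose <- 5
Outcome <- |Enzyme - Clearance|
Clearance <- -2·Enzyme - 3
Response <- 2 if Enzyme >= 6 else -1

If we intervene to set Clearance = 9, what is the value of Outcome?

5

The intervention breaks the incoming arrows to Clearance: Clearance <- -2·Enzyme - 3 no longer applies, and Clearance = 9.
Enzyme = |Dose - Gene|  [with Dose=5, Gene=1]  = 4
Outcome = |Enzyme - Clearance|  [with Enzyme=4, Clearance=9]  = 5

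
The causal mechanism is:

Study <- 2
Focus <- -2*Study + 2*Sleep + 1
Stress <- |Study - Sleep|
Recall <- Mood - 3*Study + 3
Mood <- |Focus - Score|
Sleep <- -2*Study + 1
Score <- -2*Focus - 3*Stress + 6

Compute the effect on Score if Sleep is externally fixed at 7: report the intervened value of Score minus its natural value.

do(Sleep=7) replaces the equation Sleep <- -2*Study + 1 with the constant Sleep = 7.
Stress = |Study - Sleep|  [with Study=2, Sleep=7]  = 5
Focus = -2*Study + 2*Sleep + 1  [with Study=2, Sleep=7]  = 11
Score = -2*Focus - 3*Stress + 6  [with Focus=11, Stress=5]  = -31
Without intervention: Sleep = -2*Study + 1  [with Study=2]  = -3; Stress = |Study - Sleep|  [with Study=2, Sleep=-3]  = 5; Focus = -2*Study + 2*Sleep + 1  [with Study=2, Sleep=-3]  = -9; Score = -2*Focus - 3*Stress + 6  [with Focus=-9, Stress=5]  = 9.
Change = -31 − 9 = -40.

-40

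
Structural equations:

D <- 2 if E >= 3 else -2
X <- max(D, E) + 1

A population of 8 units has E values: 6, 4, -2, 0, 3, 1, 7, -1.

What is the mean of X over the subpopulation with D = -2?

Observing D=-2 restricts to units where D's equation naturally yields -2: E ∈ {-2, 0, 1, -1}. In that subpopulation X = -1, 1, 2, 0, mean 0.5.

0.5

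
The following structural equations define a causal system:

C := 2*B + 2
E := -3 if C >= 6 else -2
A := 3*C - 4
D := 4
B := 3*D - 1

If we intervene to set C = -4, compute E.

-2

The intervention breaks the incoming arrows to C: C := 2*B + 2 no longer applies, and C = -4.
E = -3 if C >= 6 else -2  [with C=-4]  = -2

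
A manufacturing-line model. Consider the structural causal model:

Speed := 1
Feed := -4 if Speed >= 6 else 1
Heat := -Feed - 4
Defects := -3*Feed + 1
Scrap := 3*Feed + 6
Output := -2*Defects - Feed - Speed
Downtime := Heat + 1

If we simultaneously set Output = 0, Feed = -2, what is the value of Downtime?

Setting Output = 0, Feed = -2 by intervention discards those variables' equations.
Heat = -Feed - 4  [with Feed=-2]  = -2
Downtime = Heat + 1  [with Heat=-2]  = -1

-1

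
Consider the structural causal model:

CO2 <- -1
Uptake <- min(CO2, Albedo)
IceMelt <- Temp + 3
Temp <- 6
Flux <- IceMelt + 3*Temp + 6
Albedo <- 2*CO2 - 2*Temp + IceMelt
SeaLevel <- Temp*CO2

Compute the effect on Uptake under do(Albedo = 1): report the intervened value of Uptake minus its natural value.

The intervention breaks the incoming arrows to Albedo: Albedo <- 2*CO2 - 2*Temp + IceMelt no longer applies, and Albedo = 1.
Uptake = min(CO2, Albedo)  [with CO2=-1, Albedo=1]  = -1
Without intervention: IceMelt = Temp + 3  [with Temp=6]  = 9; Albedo = 2*CO2 - 2*Temp + IceMelt  [with CO2=-1, Temp=6, IceMelt=9]  = -5; Uptake = min(CO2, Albedo)  [with CO2=-1, Albedo=-5]  = -5.
Change = -1 − (-5) = 4.

4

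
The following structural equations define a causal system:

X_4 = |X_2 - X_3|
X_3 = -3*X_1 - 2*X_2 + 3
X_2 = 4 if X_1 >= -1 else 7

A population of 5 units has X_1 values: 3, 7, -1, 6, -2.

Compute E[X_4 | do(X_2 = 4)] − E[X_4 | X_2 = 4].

Under do(X_2=4), X_2's equation is replaced by X_2=4 for every unit. Per-unit X_4: 18, 30, 6, 27, 3. Mean = 16.8.
Conditioning on X_2=4 selects the 4 unit(s) with X_1 ∈ {3, 7, -1, 6}. Their X_4 values: 18, 30, 6, 27. Mean = 20.25.
Difference = 16.8 − 20.25 = -3.45.

-3.45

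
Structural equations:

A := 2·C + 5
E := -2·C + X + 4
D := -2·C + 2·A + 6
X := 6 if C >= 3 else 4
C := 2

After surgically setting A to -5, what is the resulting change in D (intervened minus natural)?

The intervention breaks the incoming arrows to A: A := 2·C + 5 no longer applies, and A = -5.
D = -2·C + 2·A + 6  [with C=2, A=-5]  = -8
Without intervention: A = 2·C + 5  [with C=2]  = 9; D = -2·C + 2·A + 6  [with C=2, A=9]  = 20.
Change = -8 − 20 = -28.

-28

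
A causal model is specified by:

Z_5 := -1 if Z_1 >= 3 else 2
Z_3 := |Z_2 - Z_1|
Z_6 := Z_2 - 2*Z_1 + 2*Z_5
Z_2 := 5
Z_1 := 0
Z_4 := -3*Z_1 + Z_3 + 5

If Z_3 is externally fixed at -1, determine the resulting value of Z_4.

The intervention breaks the incoming arrows to Z_3: Z_3 := |Z_2 - Z_1| no longer applies, and Z_3 = -1.
Z_4 = -3*Z_1 + Z_3 + 5  [with Z_1=0, Z_3=-1]  = 4

4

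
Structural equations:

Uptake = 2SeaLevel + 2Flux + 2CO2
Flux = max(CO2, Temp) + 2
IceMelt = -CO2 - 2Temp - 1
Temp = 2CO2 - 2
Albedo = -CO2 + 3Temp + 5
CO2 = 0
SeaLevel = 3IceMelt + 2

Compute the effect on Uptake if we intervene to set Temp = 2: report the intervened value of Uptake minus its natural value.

Under do(Temp=2), the mechanism Temp = 2CO2 - 2 is discarded; Temp is fixed at 2.
IceMelt = -CO2 - 2Temp - 1  [with CO2=0, Temp=2]  = -5
SeaLevel = 3IceMelt + 2  [with IceMelt=-5]  = -13
Flux = max(CO2, Temp) + 2  [with CO2=0, Temp=2]  = 4
Uptake = 2SeaLevel + 2Flux + 2CO2  [with SeaLevel=-13, Flux=4, CO2=0]  = -18
Without intervention: Temp = 2CO2 - 2  [with CO2=0]  = -2; IceMelt = -CO2 - 2Temp - 1  [with CO2=0, Temp=-2]  = 3; SeaLevel = 3IceMelt + 2  [with IceMelt=3]  = 11; Flux = max(CO2, Temp) + 2  [with CO2=0, Temp=-2]  = 2; Uptake = 2SeaLevel + 2Flux + 2CO2  [with SeaLevel=11, Flux=2, CO2=0]  = 26.
Change = -18 − 26 = -44.

-44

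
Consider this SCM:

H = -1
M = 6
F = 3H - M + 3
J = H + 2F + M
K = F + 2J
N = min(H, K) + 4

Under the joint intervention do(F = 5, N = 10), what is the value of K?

35

The joint intervention fixes F = 5, N = 10, removing each variable's own equation.
J = H + 2F + M  [with H=-1, F=5, M=6]  = 15
K = F + 2J  [with F=5, J=15]  = 35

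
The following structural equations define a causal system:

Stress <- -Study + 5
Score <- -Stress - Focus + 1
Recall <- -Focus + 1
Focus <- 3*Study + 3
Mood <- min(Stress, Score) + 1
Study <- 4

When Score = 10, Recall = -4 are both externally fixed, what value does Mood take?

Setting Score = 10, Recall = -4 by intervention discards those variables' equations.
Stress = -Study + 5  [with Study=4]  = 1
Mood = min(Stress, Score) + 1  [with Stress=1, Score=10]  = 2

2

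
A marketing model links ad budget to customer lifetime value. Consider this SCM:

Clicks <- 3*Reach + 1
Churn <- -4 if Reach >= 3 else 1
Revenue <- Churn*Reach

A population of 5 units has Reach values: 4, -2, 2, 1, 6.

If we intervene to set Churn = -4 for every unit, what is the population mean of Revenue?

-8.8

do(Churn=-4) breaks Churn's dependence on Reach. With Churn=-4 fixed, Revenue across the units is -16, 8, -8, -4, -24, mean -8.8.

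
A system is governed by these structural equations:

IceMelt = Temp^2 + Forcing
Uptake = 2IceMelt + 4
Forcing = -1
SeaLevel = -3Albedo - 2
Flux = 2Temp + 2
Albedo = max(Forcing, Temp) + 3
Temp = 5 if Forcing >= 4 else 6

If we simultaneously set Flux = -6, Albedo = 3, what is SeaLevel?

-11

Setting Flux = -6, Albedo = 3 by intervention discards those variables' equations.
SeaLevel = -3Albedo - 2  [with Albedo=3]  = -11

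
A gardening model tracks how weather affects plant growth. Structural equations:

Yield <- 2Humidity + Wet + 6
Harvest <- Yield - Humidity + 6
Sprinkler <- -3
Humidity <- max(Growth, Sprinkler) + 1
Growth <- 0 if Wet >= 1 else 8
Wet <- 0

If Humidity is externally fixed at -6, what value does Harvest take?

6

Under do(Humidity=-6), the mechanism Humidity <- max(Growth, Sprinkler) + 1 is discarded; Humidity is fixed at -6.
Yield = 2Humidity + Wet + 6  [with Humidity=-6, Wet=0]  = -6
Harvest = Yield - Humidity + 6  [with Yield=-6, Humidity=-6]  = 6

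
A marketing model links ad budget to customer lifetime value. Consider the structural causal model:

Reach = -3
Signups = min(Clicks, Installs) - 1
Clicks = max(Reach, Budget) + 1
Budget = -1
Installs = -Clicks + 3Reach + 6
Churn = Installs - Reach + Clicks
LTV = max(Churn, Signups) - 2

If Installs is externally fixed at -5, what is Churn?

Under do(Installs=-5), the mechanism Installs = -Clicks + 3Reach + 6 is discarded; Installs is fixed at -5.
Clicks = max(Reach, Budget) + 1  [with Reach=-3, Budget=-1]  = 0
Churn = Installs - Reach + Clicks  [with Installs=-5, Reach=-3, Clicks=0]  = -2

-2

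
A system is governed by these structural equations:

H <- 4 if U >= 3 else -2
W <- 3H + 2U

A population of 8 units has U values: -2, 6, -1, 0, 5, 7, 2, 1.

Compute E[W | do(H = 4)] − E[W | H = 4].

do(H=4) breaks H's dependence on U. With H=4 fixed, W across the units is 8, 24, 10, 12, 22, 26, 16, 14, mean 16.5.
Conditioning on H=4 selects the 3 unit(s) with U ∈ {6, 5, 7}. Their W values: 24, 22, 26. Mean = 24.
Difference = 16.5 − 24 = -7.5.

-7.5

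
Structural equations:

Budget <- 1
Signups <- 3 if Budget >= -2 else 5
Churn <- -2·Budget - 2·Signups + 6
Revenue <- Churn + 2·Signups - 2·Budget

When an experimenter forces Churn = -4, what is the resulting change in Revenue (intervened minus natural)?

The intervention breaks the incoming arrows to Churn: Churn <- -2·Budget - 2·Signups + 6 no longer applies, and Churn = -4.
Signups = 3 if Budget >= -2 else 5  [with Budget=1]  = 3
Revenue = Churn + 2·Signups - 2·Budget  [with Churn=-4, Signups=3, Budget=1]  = 0
Without intervention: Signups = 3 if Budget >= -2 else 5  [with Budget=1]  = 3; Churn = -2·Budget - 2·Signups + 6  [with Budget=1, Signups=3]  = -2; Revenue = Churn + 2·Signups - 2·Budget  [with Churn=-2, Signups=3, Budget=1]  = 2.
Change = 0 − 2 = -2.

-2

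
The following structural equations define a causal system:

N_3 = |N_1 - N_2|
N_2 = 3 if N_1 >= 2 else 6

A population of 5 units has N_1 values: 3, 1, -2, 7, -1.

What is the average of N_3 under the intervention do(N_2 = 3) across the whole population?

Under do(N_2=3), N_2's equation is replaced by N_2=3 for every unit. Per-unit N_3: 0, 2, 5, 4, 4. Mean = 3.

3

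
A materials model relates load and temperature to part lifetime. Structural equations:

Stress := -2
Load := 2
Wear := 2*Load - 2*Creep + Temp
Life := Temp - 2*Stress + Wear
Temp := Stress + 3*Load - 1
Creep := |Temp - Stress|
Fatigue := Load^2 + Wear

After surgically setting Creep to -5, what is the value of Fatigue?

21

Under do(Creep=-5), the mechanism Creep := |Temp - Stress| is discarded; Creep is fixed at -5.
Temp = Stress + 3*Load - 1  [with Stress=-2, Load=2]  = 3
Wear = 2*Load - 2*Creep + Temp  [with Load=2, Creep=-5, Temp=3]  = 17
Fatigue = Load^2 + Wear  [with Load=2, Wear=17]  = 21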